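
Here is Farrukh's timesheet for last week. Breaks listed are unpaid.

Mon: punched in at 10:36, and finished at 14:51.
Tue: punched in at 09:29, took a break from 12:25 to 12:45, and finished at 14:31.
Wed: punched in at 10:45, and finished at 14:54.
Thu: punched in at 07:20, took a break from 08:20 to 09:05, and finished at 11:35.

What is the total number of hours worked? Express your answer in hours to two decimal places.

Mon: 10:36–14:51 = 4 h 15 min
Tue: 09:29–14:31 = 5 h 2 min; less 20 min break → 4 h 42 min
Wed: 10:45–14:54 = 4 h 9 min
Thu: 07:20–11:35 = 4 h 15 min; less 45 min break → 3 h 30 min
Total: 4 h 15 min + 4 h 42 min + 4 h 9 min + 3 h 30 min = 16 h 36 min.

16.60 hours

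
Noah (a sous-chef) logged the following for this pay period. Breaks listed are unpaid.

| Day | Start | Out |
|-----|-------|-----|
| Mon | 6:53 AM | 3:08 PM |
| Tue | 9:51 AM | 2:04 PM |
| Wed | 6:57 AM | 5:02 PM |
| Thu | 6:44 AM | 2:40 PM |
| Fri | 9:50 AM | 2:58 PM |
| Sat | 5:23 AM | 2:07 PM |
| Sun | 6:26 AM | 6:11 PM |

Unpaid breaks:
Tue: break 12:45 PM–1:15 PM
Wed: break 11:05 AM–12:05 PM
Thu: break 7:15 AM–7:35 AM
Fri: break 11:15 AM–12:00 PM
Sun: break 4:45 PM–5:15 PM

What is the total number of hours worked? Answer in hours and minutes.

Mon: 6:53 AM–3:08 PM = 8 h 15 min
Tue: 9:51 AM–2:04 PM = 4 h 13 min; less 30 min break → 3 h 43 min
Wed: 6:57 AM–5:02 PM = 10 h 5 min; less 60 min break → 9 h 5 min
Thu: 6:44 AM–2:40 PM = 7 h 56 min; less 20 min break → 7 h 36 min
Fri: 9:50 AM–2:58 PM = 5 h 8 min; less 45 min break → 4 h 23 min
Sat: 5:23 AM–2:07 PM = 8 h 44 min
Sun: 6:26 AM–6:11 PM = 11 h 45 min; less 30 min break → 11 h 15 min
Total: 8 h 15 min + 3 h 43 min + 9 h 5 min + 7 h 36 min + 4 h 23 min + 8 h 44 min + 11 h 15 min = 53 h 1 min.

53 h 1 min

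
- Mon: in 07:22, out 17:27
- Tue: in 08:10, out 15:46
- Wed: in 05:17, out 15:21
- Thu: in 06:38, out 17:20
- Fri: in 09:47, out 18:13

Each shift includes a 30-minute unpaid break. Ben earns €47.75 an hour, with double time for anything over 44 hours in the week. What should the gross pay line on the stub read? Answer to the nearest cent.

€2137.61

Mon: 07:22–17:27 = 10 h 5 min; less 30 min break → 9 h 35 min
Tue: 08:10–15:46 = 7 h 36 min; less 30 min break → 7 h 6 min
Wed: 05:17–15:21 = 10 h 4 min; less 30 min break → 9 h 34 min
Thu: 06:38–17:20 = 10 h 42 min; less 30 min break → 10 h 12 min
Fri: 09:47–18:13 = 8 h 26 min; less 30 min break → 7 h 56 min
Total worked: 44 h 23 min = 2663 min.
Regular 44 h 0 min = 2640 min at €47.75/h; overtime 0 h 23 min = 23 min at €95.50/h.
Pay = (2640 × €47.75 + 23 × €95.50) ÷ 60 = €2137.61.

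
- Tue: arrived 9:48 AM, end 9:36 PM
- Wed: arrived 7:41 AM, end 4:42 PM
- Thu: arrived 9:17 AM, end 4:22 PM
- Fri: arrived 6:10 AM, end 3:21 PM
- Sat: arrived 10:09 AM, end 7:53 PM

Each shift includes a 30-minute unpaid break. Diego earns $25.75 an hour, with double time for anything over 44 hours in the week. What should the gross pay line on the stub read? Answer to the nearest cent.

$1149.31

Tue: 9:48 AM–9:36 PM = 11 h 48 min; less 30 min break → 11 h 18 min
Wed: 7:41 AM–4:42 PM = 9 h 1 min; less 30 min break → 8 h 31 min
Thu: 9:17 AM–4:22 PM = 7 h 5 min; less 30 min break → 6 h 35 min
Fri: 6:10 AM–3:21 PM = 9 h 11 min; less 30 min break → 8 h 41 min
Sat: 10:09 AM–7:53 PM = 9 h 44 min; less 30 min break → 9 h 14 min
Total worked: 44 h 19 min = 2659 min.
Regular 44 h 0 min = 2640 min at $25.75/h; overtime 0 h 19 min = 19 min at $51.50/h.
Pay = (2640 × $25.75 + 19 × $51.50) ÷ 60 = $1149.31.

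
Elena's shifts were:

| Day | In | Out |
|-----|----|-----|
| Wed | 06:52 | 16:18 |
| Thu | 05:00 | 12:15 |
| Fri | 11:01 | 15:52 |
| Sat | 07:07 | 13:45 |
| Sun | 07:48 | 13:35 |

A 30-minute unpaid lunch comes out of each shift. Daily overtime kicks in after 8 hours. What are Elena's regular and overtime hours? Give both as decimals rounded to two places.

Regular 30.52 hours, overtime 0.93 hours

Wed: 06:52–16:18 = 9 h 26 min; less 30 min break → 8 h 56 min
Thu: 05:00–12:15 = 7 h 15 min; less 30 min break → 6 h 45 min
Fri: 11:01–15:52 = 4 h 51 min; less 30 min break → 4 h 21 min
Sat: 07:07–13:45 = 6 h 38 min; less 30 min break → 6 h 8 min
Sun: 07:48–13:35 = 5 h 47 min; less 30 min break → 5 h 17 min
Wed reg 8 h 0 min / OT 0 h 56 min; Thu reg 6 h 45 min / OT 0 h 0 min; Fri reg 4 h 21 min / OT 0 h 0 min; Sat reg 6 h 8 min / OT 0 h 0 min; Sun reg 5 h 17 min / OT 0 h 0 min.
Totals: regular 30 h 31 min, overtime 0 h 56 min.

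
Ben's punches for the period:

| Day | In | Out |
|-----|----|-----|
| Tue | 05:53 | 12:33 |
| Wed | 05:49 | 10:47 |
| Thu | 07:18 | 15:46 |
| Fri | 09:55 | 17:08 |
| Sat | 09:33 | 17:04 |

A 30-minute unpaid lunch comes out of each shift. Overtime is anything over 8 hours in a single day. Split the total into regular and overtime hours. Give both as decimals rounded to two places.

Regular 32.33 hours, overtime 0.00 hours

Tue: 05:53–12:33 = 6 h 40 min; less 30 min break → 6 h 10 min
Wed: 05:49–10:47 = 4 h 58 min; less 30 min break → 4 h 28 min
Thu: 07:18–15:46 = 8 h 28 min; less 30 min break → 7 h 58 min
Fri: 09:55–17:08 = 7 h 13 min; less 30 min break → 6 h 43 min
Sat: 09:33–17:04 = 7 h 31 min; less 30 min break → 7 h 1 min
Tue reg 6 h 10 min / OT 0 h 0 min; Wed reg 4 h 28 min / OT 0 h 0 min; Thu reg 7 h 58 min / OT 0 h 0 min; Fri reg 6 h 43 min / OT 0 h 0 min; Sat reg 7 h 1 min / OT 0 h 0 min.
Totals: regular 32 h 20 min, overtime 0 h 0 min.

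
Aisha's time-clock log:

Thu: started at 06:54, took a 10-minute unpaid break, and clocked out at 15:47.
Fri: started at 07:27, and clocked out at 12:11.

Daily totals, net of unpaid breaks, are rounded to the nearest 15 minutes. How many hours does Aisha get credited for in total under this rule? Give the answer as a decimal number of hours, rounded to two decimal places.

13.50 hours

Thu: 06:54–15:47 = 8 h 53 min − 10 min = 8 h 43 min → rounds to 8 h 45 min
Fri: 07:27–12:11 = 4 h 44 min → rounds to 4 h 45 min
Total credited: 13 h 30 min.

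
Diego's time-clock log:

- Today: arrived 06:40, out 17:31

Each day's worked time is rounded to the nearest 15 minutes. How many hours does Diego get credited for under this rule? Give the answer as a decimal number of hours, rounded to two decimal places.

10.75 hours

Today: 06:40–17:31 = 10 h 51 min → rounds to 10 h 45 min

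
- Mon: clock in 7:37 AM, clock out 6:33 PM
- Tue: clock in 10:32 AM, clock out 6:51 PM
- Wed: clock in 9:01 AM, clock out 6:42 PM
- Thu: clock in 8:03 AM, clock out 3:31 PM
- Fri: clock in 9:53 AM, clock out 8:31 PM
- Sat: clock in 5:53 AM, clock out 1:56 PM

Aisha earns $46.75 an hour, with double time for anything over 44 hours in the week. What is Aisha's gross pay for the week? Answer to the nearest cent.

$3093.29

Mon: 7:37 AM–6:33 PM = 10 h 56 min
Tue: 10:32 AM–6:51 PM = 8 h 19 min
Wed: 9:01 AM–6:42 PM = 9 h 41 min
Thu: 8:03 AM–3:31 PM = 7 h 28 min
Fri: 9:53 AM–8:31 PM = 10 h 38 min
Sat: 5:53 AM–1:56 PM = 8 h 3 min
Total worked: 55 h 5 min = 3305 min.
Regular 44 h 0 min = 2640 min at $46.75/h; overtime 11 h 5 min = 665 min at $93.50/h.
Pay = (2640 × $46.75 + 665 × $93.50) ÷ 60 = $3093.29.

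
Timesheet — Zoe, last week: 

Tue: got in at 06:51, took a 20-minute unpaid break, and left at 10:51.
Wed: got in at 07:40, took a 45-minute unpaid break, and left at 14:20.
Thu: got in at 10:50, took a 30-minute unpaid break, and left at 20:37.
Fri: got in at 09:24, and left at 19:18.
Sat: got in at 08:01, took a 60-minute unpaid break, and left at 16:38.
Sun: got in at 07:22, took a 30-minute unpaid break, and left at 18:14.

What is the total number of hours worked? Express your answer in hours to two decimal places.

46.75 hours

Tue: 06:51–10:51 = 4 h 0 min; less 20 min break → 3 h 40 min
Wed: 07:40–14:20 = 6 h 40 min; less 45 min break → 5 h 55 min
Thu: 10:50–20:37 = 9 h 47 min; less 30 min break → 9 h 17 min
Fri: 09:24–19:18 = 9 h 54 min
Sat: 08:01–16:38 = 8 h 37 min; less 60 min break → 7 h 37 min
Sun: 07:22–18:14 = 10 h 52 min; less 30 min break → 10 h 22 min
Total: 3 h 40 min + 5 h 55 min + 9 h 17 min + 9 h 54 min + 7 h 37 min + 10 h 22 min = 46 h 45 min.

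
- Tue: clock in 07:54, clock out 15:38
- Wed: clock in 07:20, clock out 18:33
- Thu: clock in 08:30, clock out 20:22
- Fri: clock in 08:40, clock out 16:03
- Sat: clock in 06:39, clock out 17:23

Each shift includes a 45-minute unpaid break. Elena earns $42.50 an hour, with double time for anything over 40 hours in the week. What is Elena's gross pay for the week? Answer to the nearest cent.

$2140.58

Tue: 07:54–15:38 = 7 h 44 min; less 45 min break → 6 h 59 min
Wed: 07:20–18:33 = 11 h 13 min; less 45 min break → 10 h 28 min
Thu: 08:30–20:22 = 11 h 52 min; less 45 min break → 11 h 7 min
Fri: 08:40–16:03 = 7 h 23 min; less 45 min break → 6 h 38 min
Sat: 06:39–17:23 = 10 h 44 min; less 45 min break → 9 h 59 min
Total worked: 45 h 11 min = 2711 min.
Regular 40 h 0 min = 2400 min at $42.50/h; overtime 5 h 11 min = 311 min at $85.00/h.
Pay = (2400 × $42.50 + 311 × $85.00) ÷ 60 = $2140.58.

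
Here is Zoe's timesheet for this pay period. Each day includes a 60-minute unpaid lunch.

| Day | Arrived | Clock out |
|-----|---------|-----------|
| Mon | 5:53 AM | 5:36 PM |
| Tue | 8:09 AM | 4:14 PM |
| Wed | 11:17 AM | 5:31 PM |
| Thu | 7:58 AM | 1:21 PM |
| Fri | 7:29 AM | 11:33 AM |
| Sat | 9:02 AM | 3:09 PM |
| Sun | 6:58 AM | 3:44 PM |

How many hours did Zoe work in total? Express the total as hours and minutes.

Mon: 5:53 AM–5:36 PM = 11 h 43 min; less 60 min break → 10 h 43 min
Tue: 8:09 AM–4:14 PM = 8 h 5 min; less 60 min break → 7 h 5 min
Wed: 11:17 AM–5:31 PM = 6 h 14 min; less 60 min break → 5 h 14 min
Thu: 7:58 AM–1:21 PM = 5 h 23 min; less 60 min break → 4 h 23 min
Fri: 7:29 AM–11:33 AM = 4 h 4 min; less 60 min break → 3 h 4 min
Sat: 9:02 AM–3:09 PM = 6 h 7 min; less 60 min break → 5 h 7 min
Sun: 6:58 AM–3:44 PM = 8 h 46 min; less 60 min break → 7 h 46 min
Total: 10 h 43 min + 7 h 5 min + 5 h 14 min + 4 h 23 min + 3 h 4 min + 5 h 7 min + 7 h 46 min = 43 h 22 min.

43 h 22 min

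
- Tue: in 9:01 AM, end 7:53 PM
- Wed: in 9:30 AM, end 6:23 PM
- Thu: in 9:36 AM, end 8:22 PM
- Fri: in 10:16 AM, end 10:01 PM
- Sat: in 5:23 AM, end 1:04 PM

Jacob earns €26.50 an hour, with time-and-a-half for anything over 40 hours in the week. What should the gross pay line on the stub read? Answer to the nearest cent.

€1455.51

Tue: 9:01 AM–7:53 PM = 10 h 52 min
Wed: 9:30 AM–6:23 PM = 8 h 53 min
Thu: 9:36 AM–8:22 PM = 10 h 46 min
Fri: 10:16 AM–10:01 PM = 11 h 45 min
Sat: 5:23 AM–1:04 PM = 7 h 41 min
Total worked: 49 h 57 min = 2997 min.
Regular 40 h 0 min = 2400 min at €26.50/h; overtime 9 h 57 min = 597 min at €39.75/h.
Pay = (2400 × €26.50 + 597 × €39.75) ÷ 60 = €1455.51.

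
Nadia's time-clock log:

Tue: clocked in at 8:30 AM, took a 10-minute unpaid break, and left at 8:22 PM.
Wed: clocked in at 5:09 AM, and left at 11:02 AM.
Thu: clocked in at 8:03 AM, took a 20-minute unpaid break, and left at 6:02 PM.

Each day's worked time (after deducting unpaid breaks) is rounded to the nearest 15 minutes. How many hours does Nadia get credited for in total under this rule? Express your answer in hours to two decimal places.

27.50 hours

Tue: 8:30 AM–8:22 PM = 11 h 52 min − 10 min = 11 h 42 min → rounds to 11 h 45 min
Wed: 5:09 AM–11:02 AM = 5 h 53 min → rounds to 6 h 0 min
Thu: 8:03 AM–6:02 PM = 9 h 59 min − 20 min = 9 h 39 min → rounds to 9 h 45 min
Total credited: 27 h 30 min.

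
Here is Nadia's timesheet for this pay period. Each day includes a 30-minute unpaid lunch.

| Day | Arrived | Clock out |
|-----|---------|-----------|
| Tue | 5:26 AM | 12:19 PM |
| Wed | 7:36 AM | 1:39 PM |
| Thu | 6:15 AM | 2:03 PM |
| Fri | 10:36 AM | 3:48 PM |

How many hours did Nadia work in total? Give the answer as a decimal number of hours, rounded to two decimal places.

Tue: 5:26 AM–12:19 PM = 6 h 53 min; less 30 min break → 6 h 23 min
Wed: 7:36 AM–1:39 PM = 6 h 3 min; less 30 min break → 5 h 33 min
Thu: 6:15 AM–2:03 PM = 7 h 48 min; less 30 min break → 7 h 18 min
Fri: 10:36 AM–3:48 PM = 5 h 12 min; less 30 min break → 4 h 42 min
Total: 6 h 23 min + 5 h 33 min + 7 h 18 min + 4 h 42 min = 23 h 56 min.

23.93 hours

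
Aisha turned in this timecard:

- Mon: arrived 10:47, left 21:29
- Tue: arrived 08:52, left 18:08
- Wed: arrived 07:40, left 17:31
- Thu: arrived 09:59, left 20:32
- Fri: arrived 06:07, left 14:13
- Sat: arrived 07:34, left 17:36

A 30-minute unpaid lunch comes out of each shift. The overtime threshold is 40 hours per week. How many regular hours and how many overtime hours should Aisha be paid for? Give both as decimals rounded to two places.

Mon: 10:47–21:29 = 10 h 42 min; less 30 min break → 10 h 12 min
Tue: 08:52–18:08 = 9 h 16 min; less 30 min break → 8 h 46 min
Wed: 07:40–17:31 = 9 h 51 min; less 30 min break → 9 h 21 min
Thu: 09:59–20:32 = 10 h 33 min; less 30 min break → 10 h 3 min
Fri: 06:07–14:13 = 8 h 6 min; less 30 min break → 7 h 36 min
Sat: 07:34–17:36 = 10 h 2 min; less 30 min break → 9 h 32 min
Total worked: 55 h 30 min = 55.50 h.
Threshold 40 h → overtime 15 h 30 min, regular 40 h 0 min.

Regular 40.00 hours, overtime 15.50 hours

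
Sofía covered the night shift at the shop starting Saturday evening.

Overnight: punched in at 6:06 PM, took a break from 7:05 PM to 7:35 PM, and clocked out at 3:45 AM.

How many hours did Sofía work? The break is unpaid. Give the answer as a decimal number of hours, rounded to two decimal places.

Overnight: 6:06 PM → midnight = 5 h 54 min; midnight → 3:45 AM = 3 h 45 min; span 9 h 39 min; less 30 min break → 9 h 9 min

9.15 hours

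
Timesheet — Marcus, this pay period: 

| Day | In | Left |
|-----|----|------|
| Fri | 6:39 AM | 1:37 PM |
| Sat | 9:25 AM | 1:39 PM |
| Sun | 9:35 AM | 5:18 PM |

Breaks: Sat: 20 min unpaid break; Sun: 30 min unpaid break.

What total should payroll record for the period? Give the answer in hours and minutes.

18 h 5 min

Fri: 6:39 AM–1:37 PM = 6 h 58 min
Sat: 9:25 AM–1:39 PM = 4 h 14 min; less 20 min break → 3 h 54 min
Sun: 9:35 AM–5:18 PM = 7 h 43 min; less 30 min break → 7 h 13 min
Total: 6 h 58 min + 3 h 54 min + 7 h 13 min = 18 h 5 min.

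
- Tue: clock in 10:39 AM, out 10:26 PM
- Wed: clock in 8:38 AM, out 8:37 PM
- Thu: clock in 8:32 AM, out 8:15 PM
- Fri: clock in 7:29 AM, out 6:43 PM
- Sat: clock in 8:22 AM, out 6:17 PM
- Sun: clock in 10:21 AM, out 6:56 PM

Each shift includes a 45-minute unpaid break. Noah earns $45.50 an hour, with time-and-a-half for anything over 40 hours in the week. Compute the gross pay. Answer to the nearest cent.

$3233.91

Tue: 10:39 AM–10:26 PM = 11 h 47 min; less 45 min break → 11 h 2 min
Wed: 8:38 AM–8:37 PM = 11 h 59 min; less 45 min break → 11 h 14 min
Thu: 8:32 AM–8:15 PM = 11 h 43 min; less 45 min break → 10 h 58 min
Fri: 7:29 AM–6:43 PM = 11 h 14 min; less 45 min break → 10 h 29 min
Sat: 8:22 AM–6:17 PM = 9 h 55 min; less 45 min break → 9 h 10 min
Sun: 10:21 AM–6:56 PM = 8 h 35 min; less 45 min break → 7 h 50 min
Total worked: 60 h 43 min = 3643 min.
Regular 40 h 0 min = 2400 min at $45.50/h; overtime 20 h 43 min = 1243 min at $68.25/h.
Pay = (2400 × $45.50 + 1243 × $68.25) ÷ 60 = $3233.91.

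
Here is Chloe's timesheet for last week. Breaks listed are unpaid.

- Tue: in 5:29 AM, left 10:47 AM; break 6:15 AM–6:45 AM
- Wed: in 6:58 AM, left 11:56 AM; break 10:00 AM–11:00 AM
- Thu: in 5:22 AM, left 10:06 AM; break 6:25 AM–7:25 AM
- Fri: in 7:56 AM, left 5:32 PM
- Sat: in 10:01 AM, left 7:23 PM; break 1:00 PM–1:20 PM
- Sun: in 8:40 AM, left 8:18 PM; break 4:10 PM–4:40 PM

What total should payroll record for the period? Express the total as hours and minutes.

42 h 16 min

Tue: 5:29 AM–10:47 AM = 5 h 18 min; less 30 min break → 4 h 48 min
Wed: 6:58 AM–11:56 AM = 4 h 58 min; less 60 min break → 3 h 58 min
Thu: 5:22 AM–10:06 AM = 4 h 44 min; less 60 min break → 3 h 44 min
Fri: 7:56 AM–5:32 PM = 9 h 36 min
Sat: 10:01 AM–7:23 PM = 9 h 22 min; less 20 min break → 9 h 2 min
Sun: 8:40 AM–8:18 PM = 11 h 38 min; less 30 min break → 11 h 8 min
Total: 4 h 48 min + 3 h 58 min + 3 h 44 min + 9 h 36 min + 9 h 2 min + 11 h 8 min = 42 h 16 min.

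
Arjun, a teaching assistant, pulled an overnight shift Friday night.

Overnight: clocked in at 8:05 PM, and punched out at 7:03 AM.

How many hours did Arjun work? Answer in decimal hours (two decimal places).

10.97 hours

Overnight: 8:05 PM → midnight = 3 h 55 min; midnight → 7:03 AM = 7 h 3 min; span 10 h 58 min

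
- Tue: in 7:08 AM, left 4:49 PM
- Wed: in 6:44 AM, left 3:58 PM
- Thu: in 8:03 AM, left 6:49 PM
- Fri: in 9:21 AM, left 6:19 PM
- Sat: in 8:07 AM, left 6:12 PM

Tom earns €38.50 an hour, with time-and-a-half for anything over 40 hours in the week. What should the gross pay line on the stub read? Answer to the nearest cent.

Tue: 7:08 AM–4:49 PM = 9 h 41 min
Wed: 6:44 AM–3:58 PM = 9 h 14 min
Thu: 8:03 AM–6:49 PM = 10 h 46 min
Fri: 9:21 AM–6:19 PM = 8 h 58 min
Sat: 8:07 AM–6:12 PM = 10 h 5 min
Total worked: 48 h 44 min = 2924 min.
Regular 40 h 0 min = 2400 min at €38.50/h; overtime 8 h 44 min = 524 min at €57.75/h.
Pay = (2400 × €38.50 + 524 × €57.75) ÷ 60 = €2044.35.

€2044.35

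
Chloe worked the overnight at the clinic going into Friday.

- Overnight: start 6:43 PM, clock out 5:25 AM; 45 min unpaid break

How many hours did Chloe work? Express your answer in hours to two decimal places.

9.95 hours

Overnight: 6:43 PM → midnight = 5 h 17 min; midnight → 5:25 AM = 5 h 25 min; span 10 h 42 min; less 45 min break → 9 h 57 min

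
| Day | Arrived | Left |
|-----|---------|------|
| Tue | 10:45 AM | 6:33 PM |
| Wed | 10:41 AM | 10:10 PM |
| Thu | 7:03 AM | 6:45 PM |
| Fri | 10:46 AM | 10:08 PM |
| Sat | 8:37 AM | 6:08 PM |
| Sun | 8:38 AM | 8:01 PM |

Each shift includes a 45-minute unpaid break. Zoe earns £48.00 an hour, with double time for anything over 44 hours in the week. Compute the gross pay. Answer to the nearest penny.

Tue: 10:45 AM–6:33 PM = 7 h 48 min; less 45 min break → 7 h 3 min
Wed: 10:41 AM–10:10 PM = 11 h 29 min; less 45 min break → 10 h 44 min
Thu: 7:03 AM–6:45 PM = 11 h 42 min; less 45 min break → 10 h 57 min
Fri: 10:46 AM–10:08 PM = 11 h 22 min; less 45 min break → 10 h 37 min
Sat: 8:37 AM–6:08 PM = 9 h 31 min; less 45 min break → 8 h 46 min
Sun: 8:38 AM–8:01 PM = 11 h 23 min; less 45 min break → 10 h 38 min
Total worked: 58 h 45 min = 3525 min.
Regular 44 h 0 min = 2640 min at £48.00/h; overtime 14 h 45 min = 885 min at £96.00/h.
Pay = (2640 × £48.00 + 885 × £96.00) ÷ 60 = £3528.00.

£3528.00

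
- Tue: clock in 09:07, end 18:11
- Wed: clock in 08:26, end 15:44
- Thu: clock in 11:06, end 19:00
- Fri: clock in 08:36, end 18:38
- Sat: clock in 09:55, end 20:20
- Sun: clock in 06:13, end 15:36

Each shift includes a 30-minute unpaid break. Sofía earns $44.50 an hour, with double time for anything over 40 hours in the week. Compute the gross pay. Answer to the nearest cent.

Tue: 09:07–18:11 = 9 h 4 min; less 30 min break → 8 h 34 min
Wed: 08:26–15:44 = 7 h 18 min; less 30 min break → 6 h 48 min
Thu: 11:06–19:00 = 7 h 54 min; less 30 min break → 7 h 24 min
Fri: 08:36–18:38 = 10 h 2 min; less 30 min break → 9 h 32 min
Sat: 09:55–20:20 = 10 h 25 min; less 30 min break → 9 h 55 min
Sun: 06:13–15:36 = 9 h 23 min; less 30 min break → 8 h 53 min
Total worked: 51 h 6 min = 3066 min.
Regular 40 h 0 min = 2400 min at $44.50/h; overtime 11 h 6 min = 666 min at $89.00/h.
Pay = (2400 × $44.50 + 666 × $89.00) ÷ 60 = $2767.90.

$2767.90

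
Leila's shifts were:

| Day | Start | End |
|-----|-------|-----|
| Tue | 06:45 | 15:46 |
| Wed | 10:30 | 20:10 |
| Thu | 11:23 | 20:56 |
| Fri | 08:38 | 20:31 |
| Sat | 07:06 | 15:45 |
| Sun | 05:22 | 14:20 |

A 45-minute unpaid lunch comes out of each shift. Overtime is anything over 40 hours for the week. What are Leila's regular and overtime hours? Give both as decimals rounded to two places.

Tue: 06:45–15:46 = 9 h 1 min; less 45 min break → 8 h 16 min
Wed: 10:30–20:10 = 9 h 40 min; less 45 min break → 8 h 55 min
Thu: 11:23–20:56 = 9 h 33 min; less 45 min break → 8 h 48 min
Fri: 08:38–20:31 = 11 h 53 min; less 45 min break → 11 h 8 min
Sat: 07:06–15:45 = 8 h 39 min; less 45 min break → 7 h 54 min
Sun: 05:22–14:20 = 8 h 58 min; less 45 min break → 8 h 13 min
Total worked: 53 h 14 min = 53.23 h.
Threshold 40 h → overtime 13 h 14 min, regular 40 h 0 min.

Regular 40.00 hours, overtime 13.23 hours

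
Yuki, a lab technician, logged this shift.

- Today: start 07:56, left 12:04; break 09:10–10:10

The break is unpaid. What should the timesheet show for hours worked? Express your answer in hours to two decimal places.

3.13 hours

Today: 07:56–12:04 = 4 h 8 min; less 60 min break → 3 h 8 min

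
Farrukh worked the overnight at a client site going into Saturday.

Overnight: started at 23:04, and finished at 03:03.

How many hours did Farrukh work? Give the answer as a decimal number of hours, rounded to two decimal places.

Overnight: 23:04 → midnight = 0 h 56 min; midnight → 03:03 = 3 h 3 min; span 3 h 59 min

3.98 hours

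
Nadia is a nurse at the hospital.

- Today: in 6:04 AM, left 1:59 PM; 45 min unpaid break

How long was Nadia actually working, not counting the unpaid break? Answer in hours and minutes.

7 h 10 min

Today: 6:04 AM–1:59 PM = 7 h 55 min; less 45 min break → 7 h 10 min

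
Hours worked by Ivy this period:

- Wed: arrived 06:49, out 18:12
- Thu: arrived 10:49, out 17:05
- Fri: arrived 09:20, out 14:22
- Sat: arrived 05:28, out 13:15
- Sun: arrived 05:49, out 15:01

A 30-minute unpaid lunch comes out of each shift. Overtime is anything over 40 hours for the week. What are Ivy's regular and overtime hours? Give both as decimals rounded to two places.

Regular 37.17 hours, overtime 0.00 hours

Wed: 06:49–18:12 = 11 h 23 min; less 30 min break → 10 h 53 min
Thu: 10:49–17:05 = 6 h 16 min; less 30 min break → 5 h 46 min
Fri: 09:20–14:22 = 5 h 2 min; less 30 min break → 4 h 32 min
Sat: 05:28–13:15 = 7 h 47 min; less 30 min break → 7 h 17 min
Sun: 05:49–15:01 = 9 h 12 min; less 30 min break → 8 h 42 min
Total worked: 37 h 10 min = 37.17 h.
Threshold 40 h → overtime 0 h 0 min, regular 37 h 10 min.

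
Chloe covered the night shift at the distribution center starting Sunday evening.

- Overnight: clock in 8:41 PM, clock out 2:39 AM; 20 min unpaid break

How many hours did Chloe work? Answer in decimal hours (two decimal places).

5.63 hours

Overnight: 8:41 PM → midnight = 3 h 19 min; midnight → 2:39 AM = 2 h 39 min; span 5 h 58 min; less 20 min break → 5 h 38 min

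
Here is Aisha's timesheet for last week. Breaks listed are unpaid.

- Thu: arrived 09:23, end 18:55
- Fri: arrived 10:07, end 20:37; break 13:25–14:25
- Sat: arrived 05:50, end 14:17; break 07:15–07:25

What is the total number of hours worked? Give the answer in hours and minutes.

Thu: 09:23–18:55 = 9 h 32 min
Fri: 10:07–20:37 = 10 h 30 min; less 60 min break → 9 h 30 min
Sat: 05:50–14:17 = 8 h 27 min; less 10 min break → 8 h 17 min
Total: 9 h 32 min + 9 h 30 min + 8 h 17 min = 27 h 19 min.

27 h 19 min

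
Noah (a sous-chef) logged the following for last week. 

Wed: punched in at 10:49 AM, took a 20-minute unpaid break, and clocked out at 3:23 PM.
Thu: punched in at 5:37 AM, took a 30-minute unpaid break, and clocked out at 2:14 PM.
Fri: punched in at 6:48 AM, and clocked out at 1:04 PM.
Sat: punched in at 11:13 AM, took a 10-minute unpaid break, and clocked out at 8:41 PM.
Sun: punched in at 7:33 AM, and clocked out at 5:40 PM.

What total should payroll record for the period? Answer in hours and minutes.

Wed: 10:49 AM–3:23 PM = 4 h 34 min; less 20 min break → 4 h 14 min
Thu: 5:37 AM–2:14 PM = 8 h 37 min; less 30 min break → 8 h 7 min
Fri: 6:48 AM–1:04 PM = 6 h 16 min
Sat: 11:13 AM–8:41 PM = 9 h 28 min; less 10 min break → 9 h 18 min
Sun: 7:33 AM–5:40 PM = 10 h 7 min
Total: 4 h 14 min + 8 h 7 min + 6 h 16 min + 9 h 18 min + 10 h 7 min = 38 h 2 min.

38 h 2 min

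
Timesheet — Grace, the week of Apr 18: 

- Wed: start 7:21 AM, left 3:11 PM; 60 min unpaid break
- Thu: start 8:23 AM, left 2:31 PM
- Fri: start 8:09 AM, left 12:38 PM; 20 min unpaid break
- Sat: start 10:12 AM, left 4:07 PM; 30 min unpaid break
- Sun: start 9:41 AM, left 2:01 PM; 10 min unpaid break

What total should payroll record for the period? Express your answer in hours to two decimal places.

Wed: 7:21 AM–3:11 PM = 7 h 50 min; less 60 min break → 6 h 50 min
Thu: 8:23 AM–2:31 PM = 6 h 8 min
Fri: 8:09 AM–12:38 PM = 4 h 29 min; less 20 min break → 4 h 9 min
Sat: 10:12 AM–4:07 PM = 5 h 55 min; less 30 min break → 5 h 25 min
Sun: 9:41 AM–2:01 PM = 4 h 20 min; less 10 min break → 4 h 10 min
Total: 6 h 50 min + 6 h 8 min + 4 h 9 min + 5 h 25 min + 4 h 10 min = 26 h 42 min.

26.70 hours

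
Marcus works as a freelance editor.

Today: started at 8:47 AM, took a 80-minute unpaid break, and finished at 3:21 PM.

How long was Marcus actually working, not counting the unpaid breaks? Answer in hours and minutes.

Today: 8:47 AM–3:21 PM = 6 h 34 min; less 80 min break → 5 h 14 min

5 h 14 min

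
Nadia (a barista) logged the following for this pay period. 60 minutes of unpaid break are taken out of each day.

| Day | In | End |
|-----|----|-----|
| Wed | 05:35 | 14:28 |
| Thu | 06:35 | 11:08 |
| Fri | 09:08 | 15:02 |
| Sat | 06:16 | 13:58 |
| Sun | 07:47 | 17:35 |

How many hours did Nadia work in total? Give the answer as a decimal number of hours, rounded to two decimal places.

31.83 hours

Wed: 05:35–14:28 = 8 h 53 min; less 60 min break → 7 h 53 min
Thu: 06:35–11:08 = 4 h 33 min; less 60 min break → 3 h 33 min
Fri: 09:08–15:02 = 5 h 54 min; less 60 min break → 4 h 54 min
Sat: 06:16–13:58 = 7 h 42 min; less 60 min break → 6 h 42 min
Sun: 07:47–17:35 = 9 h 48 min; less 60 min break → 8 h 48 min
Total: 7 h 53 min + 3 h 33 min + 4 h 54 min + 6 h 42 min + 8 h 48 min = 31 h 50 min.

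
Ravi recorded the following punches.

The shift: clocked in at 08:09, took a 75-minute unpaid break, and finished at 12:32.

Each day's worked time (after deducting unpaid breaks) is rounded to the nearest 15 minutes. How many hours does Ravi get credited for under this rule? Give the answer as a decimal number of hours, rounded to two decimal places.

3.25 hours

The shift: 08:09–12:32 = 4 h 23 min − 75 min = 3 h 8 min → rounds to 3 h 15 min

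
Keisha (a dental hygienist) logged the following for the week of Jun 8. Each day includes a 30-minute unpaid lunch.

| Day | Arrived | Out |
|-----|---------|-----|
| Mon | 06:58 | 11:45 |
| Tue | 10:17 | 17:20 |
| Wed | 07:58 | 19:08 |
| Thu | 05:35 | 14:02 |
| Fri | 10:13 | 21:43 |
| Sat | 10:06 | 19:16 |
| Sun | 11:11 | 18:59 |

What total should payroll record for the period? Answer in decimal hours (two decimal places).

56.42 hours

Mon: 06:58–11:45 = 4 h 47 min; less 30 min break → 4 h 17 min
Tue: 10:17–17:20 = 7 h 3 min; less 30 min break → 6 h 33 min
Wed: 07:58–19:08 = 11 h 10 min; less 30 min break → 10 h 40 min
Thu: 05:35–14:02 = 8 h 27 min; less 30 min break → 7 h 57 min
Fri: 10:13–21:43 = 11 h 30 min; less 30 min break → 11 h 0 min
Sat: 10:06–19:16 = 9 h 10 min; less 30 min break → 8 h 40 min
Sun: 11:11–18:59 = 7 h 48 min; less 30 min break → 7 h 18 min
Total: 4 h 17 min + 6 h 33 min + 10 h 40 min + 7 h 57 min + 11 h 0 min + 8 h 40 min + 7 h 18 min = 56 h 25 min.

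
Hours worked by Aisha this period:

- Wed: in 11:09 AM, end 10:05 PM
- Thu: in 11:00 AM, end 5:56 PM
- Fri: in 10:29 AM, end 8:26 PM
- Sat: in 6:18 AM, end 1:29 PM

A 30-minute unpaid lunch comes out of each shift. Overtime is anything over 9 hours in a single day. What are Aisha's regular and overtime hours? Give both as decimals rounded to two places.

Wed: 11:09 AM–10:05 PM = 10 h 56 min; less 30 min break → 10 h 26 min
Thu: 11:00 AM–5:56 PM = 6 h 56 min; less 30 min break → 6 h 26 min
Fri: 10:29 AM–8:26 PM = 9 h 57 min; less 30 min break → 9 h 27 min
Sat: 6:18 AM–1:29 PM = 7 h 11 min; less 30 min break → 6 h 41 min
Wed reg 9 h 0 min / OT 1 h 26 min; Thu reg 6 h 26 min / OT 0 h 0 min; Fri reg 9 h 0 min / OT 0 h 27 min; Sat reg 6 h 41 min / OT 0 h 0 min.
Totals: regular 31 h 7 min, overtime 1 h 53 min.

Regular 31.12 hours, overtime 1.88 hours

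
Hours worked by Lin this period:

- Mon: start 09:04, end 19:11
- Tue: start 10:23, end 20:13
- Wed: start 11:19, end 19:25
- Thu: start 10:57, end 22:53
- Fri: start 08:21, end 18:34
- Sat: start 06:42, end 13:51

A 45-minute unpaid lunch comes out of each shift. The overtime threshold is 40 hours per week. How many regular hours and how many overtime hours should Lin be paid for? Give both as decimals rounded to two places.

Regular 40.00 hours, overtime 12.85 hours

Mon: 09:04–19:11 = 10 h 7 min; less 45 min break → 9 h 22 min
Tue: 10:23–20:13 = 9 h 50 min; less 45 min break → 9 h 5 min
Wed: 11:19–19:25 = 8 h 6 min; less 45 min break → 7 h 21 min
Thu: 10:57–22:53 = 11 h 56 min; less 45 min break → 11 h 11 min
Fri: 08:21–18:34 = 10 h 13 min; less 45 min break → 9 h 28 min
Sat: 06:42–13:51 = 7 h 9 min; less 45 min break → 6 h 24 min
Total worked: 52 h 51 min = 52.85 h.
Threshold 40 h → overtime 12 h 51 min, regular 40 h 0 min.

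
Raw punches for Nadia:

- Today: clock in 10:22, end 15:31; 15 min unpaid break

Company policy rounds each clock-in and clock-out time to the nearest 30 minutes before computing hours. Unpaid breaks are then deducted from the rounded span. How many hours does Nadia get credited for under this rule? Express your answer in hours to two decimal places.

4.75 hours

Today: in 10:22→10:30, out 15:31→15:30; 5 h 0 min − 15 min = 4 h 45 min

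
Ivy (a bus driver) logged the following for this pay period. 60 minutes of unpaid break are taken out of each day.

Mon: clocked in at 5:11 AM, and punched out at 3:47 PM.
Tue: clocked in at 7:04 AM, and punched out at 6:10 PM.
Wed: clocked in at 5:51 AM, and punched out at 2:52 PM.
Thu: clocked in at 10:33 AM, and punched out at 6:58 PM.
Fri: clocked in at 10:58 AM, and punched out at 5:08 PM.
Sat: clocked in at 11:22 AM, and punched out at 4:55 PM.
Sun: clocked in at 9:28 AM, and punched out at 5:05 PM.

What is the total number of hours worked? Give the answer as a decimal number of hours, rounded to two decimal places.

51.47 hours

Mon: 5:11 AM–3:47 PM = 10 h 36 min; less 60 min break → 9 h 36 min
Tue: 7:04 AM–6:10 PM = 11 h 6 min; less 60 min break → 10 h 6 min
Wed: 5:51 AM–2:52 PM = 9 h 1 min; less 60 min break → 8 h 1 min
Thu: 10:33 AM–6:58 PM = 8 h 25 min; less 60 min break → 7 h 25 min
Fri: 10:58 AM–5:08 PM = 6 h 10 min; less 60 min break → 5 h 10 min
Sat: 11:22 AM–4:55 PM = 5 h 33 min; less 60 min break → 4 h 33 min
Sun: 9:28 AM–5:05 PM = 7 h 37 min; less 60 min break → 6 h 37 min
Total: 9 h 36 min + 10 h 6 min + 8 h 1 min + 7 h 25 min + 5 h 10 min + 4 h 33 min + 6 h 37 min = 51 h 28 min.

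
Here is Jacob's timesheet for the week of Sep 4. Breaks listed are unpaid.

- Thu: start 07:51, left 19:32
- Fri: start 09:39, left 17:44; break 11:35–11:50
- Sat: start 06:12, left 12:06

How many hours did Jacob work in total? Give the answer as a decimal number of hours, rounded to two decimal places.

25.42 hours

Thu: 07:51–19:32 = 11 h 41 min
Fri: 09:39–17:44 = 8 h 5 min; less 15 min break → 7 h 50 min
Sat: 06:12–12:06 = 5 h 54 min
Total: 11 h 41 min + 7 h 50 min + 5 h 54 min = 25 h 25 min.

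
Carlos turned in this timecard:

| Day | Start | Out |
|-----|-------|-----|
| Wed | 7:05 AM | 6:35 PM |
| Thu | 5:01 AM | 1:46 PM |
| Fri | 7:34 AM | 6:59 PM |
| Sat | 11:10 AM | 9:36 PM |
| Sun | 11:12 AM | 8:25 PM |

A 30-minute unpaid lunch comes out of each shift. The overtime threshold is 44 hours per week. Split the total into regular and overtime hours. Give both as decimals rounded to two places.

Wed: 7:05 AM–6:35 PM = 11 h 30 min; less 30 min break → 11 h 0 min
Thu: 5:01 AM–1:46 PM = 8 h 45 min; less 30 min break → 8 h 15 min
Fri: 7:34 AM–6:59 PM = 11 h 25 min; less 30 min break → 10 h 55 min
Sat: 11:10 AM–9:36 PM = 10 h 26 min; less 30 min break → 9 h 56 min
Sun: 11:12 AM–8:25 PM = 9 h 13 min; less 30 min break → 8 h 43 min
Total worked: 48 h 49 min = 48.82 h.
Threshold 44 h → overtime 4 h 49 min, regular 44 h 0 min.

Regular 44.00 hours, overtime 4.82 hours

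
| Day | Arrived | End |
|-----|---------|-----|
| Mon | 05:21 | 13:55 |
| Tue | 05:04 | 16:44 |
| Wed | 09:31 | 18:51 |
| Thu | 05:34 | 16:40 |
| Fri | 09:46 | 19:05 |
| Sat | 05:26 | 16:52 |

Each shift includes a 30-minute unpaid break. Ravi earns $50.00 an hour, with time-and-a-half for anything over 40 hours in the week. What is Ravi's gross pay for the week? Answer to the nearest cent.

Mon: 05:21–13:55 = 8 h 34 min; less 30 min break → 8 h 4 min
Tue: 05:04–16:44 = 11 h 40 min; less 30 min break → 11 h 10 min
Wed: 09:31–18:51 = 9 h 20 min; less 30 min break → 8 h 50 min
Thu: 05:34–16:40 = 11 h 6 min; less 30 min break → 10 h 36 min
Fri: 09:46–19:05 = 9 h 19 min; less 30 min break → 8 h 49 min
Sat: 05:26–16:52 = 11 h 26 min; less 30 min break → 10 h 56 min
Total worked: 58 h 25 min = 3505 min.
Regular 40 h 0 min = 2400 min at $50.00/h; overtime 18 h 25 min = 1105 min at $75.00/h.
Pay = (2400 × $50.00 + 1105 × $75.00) ÷ 60 = $3381.25.

$3381.25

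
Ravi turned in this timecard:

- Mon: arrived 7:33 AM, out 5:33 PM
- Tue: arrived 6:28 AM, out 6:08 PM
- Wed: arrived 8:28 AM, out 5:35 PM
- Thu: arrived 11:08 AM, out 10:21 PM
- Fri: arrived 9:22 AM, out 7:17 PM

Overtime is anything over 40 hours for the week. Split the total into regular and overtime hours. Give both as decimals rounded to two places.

Mon: 7:33 AM–5:33 PM = 10 h 0 min
Tue: 6:28 AM–6:08 PM = 11 h 40 min
Wed: 8:28 AM–5:35 PM = 9 h 7 min
Thu: 11:08 AM–10:21 PM = 11 h 13 min
Fri: 9:22 AM–7:17 PM = 9 h 55 min
Total worked: 51 h 55 min = 51.92 h.
Threshold 40 h → overtime 11 h 55 min, regular 40 h 0 min.

Regular 40.00 hours, overtime 11.92 hours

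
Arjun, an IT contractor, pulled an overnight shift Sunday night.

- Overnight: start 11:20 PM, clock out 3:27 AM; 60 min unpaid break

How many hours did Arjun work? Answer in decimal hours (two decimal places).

Overnight: 11:20 PM → midnight = 0 h 40 min; midnight → 3:27 AM = 3 h 27 min; span 4 h 7 min; less 60 min break → 3 h 7 min

3.12 hours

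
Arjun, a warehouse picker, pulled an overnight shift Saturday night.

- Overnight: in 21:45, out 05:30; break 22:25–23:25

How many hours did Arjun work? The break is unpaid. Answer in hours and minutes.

Overnight: 21:45 → midnight = 2 h 15 min; midnight → 05:30 = 5 h 30 min; span 7 h 45 min; less 60 min break → 6 h 45 min

6 h 45 min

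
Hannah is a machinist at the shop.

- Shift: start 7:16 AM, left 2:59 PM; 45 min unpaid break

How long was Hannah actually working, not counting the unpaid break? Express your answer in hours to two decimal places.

Shift: 7:16 AM–2:59 PM = 7 h 43 min; less 45 min break → 6 h 58 min

6.97 hours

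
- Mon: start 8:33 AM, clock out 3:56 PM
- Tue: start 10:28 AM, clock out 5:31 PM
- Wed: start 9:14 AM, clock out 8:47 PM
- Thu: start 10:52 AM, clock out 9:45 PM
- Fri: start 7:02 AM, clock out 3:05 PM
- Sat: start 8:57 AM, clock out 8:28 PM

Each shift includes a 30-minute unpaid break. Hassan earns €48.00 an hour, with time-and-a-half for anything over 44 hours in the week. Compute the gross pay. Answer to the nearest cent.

€2791.20

Mon: 8:33 AM–3:56 PM = 7 h 23 min; less 30 min break → 6 h 53 min
Tue: 10:28 AM–5:31 PM = 7 h 3 min; less 30 min break → 6 h 33 min
Wed: 9:14 AM–8:47 PM = 11 h 33 min; less 30 min break → 11 h 3 min
Thu: 10:52 AM–9:45 PM = 10 h 53 min; less 30 min break → 10 h 23 min
Fri: 7:02 AM–3:05 PM = 8 h 3 min; less 30 min break → 7 h 33 min
Sat: 8:57 AM–8:28 PM = 11 h 31 min; less 30 min break → 11 h 1 min
Total worked: 53 h 26 min = 3206 min.
Regular 44 h 0 min = 2640 min at €48.00/h; overtime 9 h 26 min = 566 min at €72.00/h.
Pay = (2640 × €48.00 + 566 × €72.00) ÷ 60 = €2791.20.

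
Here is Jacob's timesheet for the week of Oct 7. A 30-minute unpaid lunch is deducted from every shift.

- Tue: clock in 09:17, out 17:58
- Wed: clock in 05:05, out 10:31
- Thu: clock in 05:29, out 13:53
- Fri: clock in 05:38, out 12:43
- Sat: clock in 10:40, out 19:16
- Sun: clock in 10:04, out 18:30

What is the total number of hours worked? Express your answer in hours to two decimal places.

Tue: 09:17–17:58 = 8 h 41 min; less 30 min break → 8 h 11 min
Wed: 05:05–10:31 = 5 h 26 min; less 30 min break → 4 h 56 min
Thu: 05:29–13:53 = 8 h 24 min; less 30 min break → 7 h 54 min
Fri: 05:38–12:43 = 7 h 5 min; less 30 min break → 6 h 35 min
Sat: 10:40–19:16 = 8 h 36 min; less 30 min break → 8 h 6 min
Sun: 10:04–18:30 = 8 h 26 min; less 30 min break → 7 h 56 min
Total: 8 h 11 min + 4 h 56 min + 7 h 54 min + 6 h 35 min + 8 h 6 min + 7 h 56 min = 43 h 38 min.

43.63 hours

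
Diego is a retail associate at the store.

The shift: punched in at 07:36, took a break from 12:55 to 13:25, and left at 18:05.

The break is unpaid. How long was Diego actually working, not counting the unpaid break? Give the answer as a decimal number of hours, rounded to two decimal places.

9.98 hours

The shift: 07:36–18:05 = 10 h 29 min; less 30 min break → 9 h 59 min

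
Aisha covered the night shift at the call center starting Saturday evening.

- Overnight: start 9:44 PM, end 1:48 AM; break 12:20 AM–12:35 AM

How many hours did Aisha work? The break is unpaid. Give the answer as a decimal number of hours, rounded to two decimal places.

Overnight: 9:44 PM → midnight = 2 h 16 min; midnight → 1:48 AM = 1 h 48 min; span 4 h 4 min; less 15 min break → 3 h 49 min

3.82 hours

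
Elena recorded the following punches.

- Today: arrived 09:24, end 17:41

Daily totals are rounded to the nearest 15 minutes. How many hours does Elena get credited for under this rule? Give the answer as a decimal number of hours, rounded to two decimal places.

Today: 09:24–17:41 = 8 h 17 min → rounds to 8 h 15 min

8.25 hours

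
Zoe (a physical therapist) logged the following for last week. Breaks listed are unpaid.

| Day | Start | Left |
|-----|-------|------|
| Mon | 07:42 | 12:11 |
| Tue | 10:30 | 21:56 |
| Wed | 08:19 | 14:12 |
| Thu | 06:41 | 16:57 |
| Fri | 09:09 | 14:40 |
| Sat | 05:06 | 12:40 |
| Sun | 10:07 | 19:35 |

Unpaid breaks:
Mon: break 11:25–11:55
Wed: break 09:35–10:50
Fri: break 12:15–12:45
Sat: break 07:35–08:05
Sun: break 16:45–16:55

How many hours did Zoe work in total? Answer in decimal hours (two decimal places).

Mon: 07:42–12:11 = 4 h 29 min; less 30 min break → 3 h 59 min
Tue: 10:30–21:56 = 11 h 26 min
Wed: 08:19–14:12 = 5 h 53 min; less 75 min break → 4 h 38 min
Thu: 06:41–16:57 = 10 h 16 min
Fri: 09:09–14:40 = 5 h 31 min; less 30 min break → 5 h 1 min
Sat: 05:06–12:40 = 7 h 34 min; less 30 min break → 7 h 4 min
Sun: 10:07–19:35 = 9 h 28 min; less 10 min break → 9 h 18 min
Total: 3 h 59 min + 11 h 26 min + 4 h 38 min + 10 h 16 min + 5 h 1 min + 7 h 4 min + 9 h 18 min = 51 h 42 min.

51.70 hours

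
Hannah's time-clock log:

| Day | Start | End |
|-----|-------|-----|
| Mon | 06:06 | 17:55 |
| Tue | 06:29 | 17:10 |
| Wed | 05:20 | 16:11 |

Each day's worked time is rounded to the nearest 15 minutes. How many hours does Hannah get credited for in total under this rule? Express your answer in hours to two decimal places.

33.25 hours

Mon: 06:06–17:55 = 11 h 49 min → rounds to 11 h 45 min
Tue: 06:29–17:10 = 10 h 41 min → rounds to 10 h 45 min
Wed: 05:20–16:11 = 10 h 51 min → rounds to 10 h 45 min
Total credited: 33 h 15 min.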